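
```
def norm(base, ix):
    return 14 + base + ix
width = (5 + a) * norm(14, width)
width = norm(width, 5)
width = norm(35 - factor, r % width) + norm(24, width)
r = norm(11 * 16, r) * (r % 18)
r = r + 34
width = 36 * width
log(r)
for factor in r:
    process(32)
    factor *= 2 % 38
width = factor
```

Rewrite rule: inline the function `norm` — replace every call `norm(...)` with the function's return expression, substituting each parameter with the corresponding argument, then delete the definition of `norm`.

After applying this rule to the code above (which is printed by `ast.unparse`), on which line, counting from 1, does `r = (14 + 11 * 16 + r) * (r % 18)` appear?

Transformed code:
width = (5 + a) * (14 + 14 + width)
width = 14 + width + 5
width = 14 + (35 - factor) + r % width + (14 + 24 + width)
r = (14 + 11 * 16 + r) * (r % 18)
r = r + 34
width = 36 * width
log(r)
for factor in r:
    process(32)
    factor *= 2 % 38
width = factor

4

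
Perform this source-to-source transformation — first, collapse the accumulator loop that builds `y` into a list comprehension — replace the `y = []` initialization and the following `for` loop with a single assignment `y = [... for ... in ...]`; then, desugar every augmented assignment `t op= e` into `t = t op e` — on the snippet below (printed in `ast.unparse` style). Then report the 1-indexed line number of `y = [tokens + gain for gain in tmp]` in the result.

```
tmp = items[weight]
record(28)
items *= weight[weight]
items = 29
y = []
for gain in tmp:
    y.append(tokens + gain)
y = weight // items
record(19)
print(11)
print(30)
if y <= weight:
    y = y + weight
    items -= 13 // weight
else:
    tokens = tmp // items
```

Transformed code:
tmp = items[weight]
record(28)
items = items * weight[weight]
items = 29
y = [tokens + gain for gain in tmp]
y = weight // items
record(19)
print(11)
print(30)
if y <= weight:
    y = y + weight
    items = items - 13 // weight
else:
    tokens = tmp // items

5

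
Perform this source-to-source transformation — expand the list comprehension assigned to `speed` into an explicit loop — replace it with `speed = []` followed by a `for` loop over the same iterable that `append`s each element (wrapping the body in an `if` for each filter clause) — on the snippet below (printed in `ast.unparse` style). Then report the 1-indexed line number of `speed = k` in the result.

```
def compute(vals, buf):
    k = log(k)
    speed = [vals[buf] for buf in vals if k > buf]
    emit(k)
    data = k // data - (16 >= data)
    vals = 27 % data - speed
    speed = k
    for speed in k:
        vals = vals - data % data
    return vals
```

Transformed code:
def compute(vals, buf):
    k = log(k)
    speed = []
    for buf in vals:
        if k > buf:
            speed.append(vals[buf])
    emit(k)
    data = k // data - (16 >= data)
    vals = 27 % data - speed
    speed = k
    for speed in k:
        vals = vals - data % data
    return vals

10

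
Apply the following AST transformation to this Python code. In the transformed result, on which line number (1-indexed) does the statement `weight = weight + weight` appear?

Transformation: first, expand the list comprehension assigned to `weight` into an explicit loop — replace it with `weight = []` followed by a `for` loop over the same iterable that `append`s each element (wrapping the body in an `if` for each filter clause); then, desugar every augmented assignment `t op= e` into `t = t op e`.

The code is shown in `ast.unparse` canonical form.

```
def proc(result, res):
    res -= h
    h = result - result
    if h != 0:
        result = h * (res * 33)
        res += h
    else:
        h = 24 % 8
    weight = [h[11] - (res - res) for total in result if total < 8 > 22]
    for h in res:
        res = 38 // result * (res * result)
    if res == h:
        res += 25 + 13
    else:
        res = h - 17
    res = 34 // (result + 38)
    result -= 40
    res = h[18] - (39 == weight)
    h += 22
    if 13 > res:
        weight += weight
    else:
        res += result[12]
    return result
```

Transformed code:
def proc(result, res):
    res = res - h
    h = result - result
    if h != 0:
        result = h * (res * 33)
        res = res + h
    else:
        h = 24 % 8
    weight = []
    for total in result:
        if total < 8 > 22:
            weight.append(h[11] - (res - res))
    for h in res:
        res = 38 // result * (res * result)
    if res == h:
        res = res + (25 + 13)
    else:
        res = h - 17
    res = 34 // (result + 38)
    result = result - 40
    res = h[18] - (39 == weight)
    h = h + 22
    if 13 > res:
        weight = weight + weight
    else:
        res = res + result[12]
    return result

24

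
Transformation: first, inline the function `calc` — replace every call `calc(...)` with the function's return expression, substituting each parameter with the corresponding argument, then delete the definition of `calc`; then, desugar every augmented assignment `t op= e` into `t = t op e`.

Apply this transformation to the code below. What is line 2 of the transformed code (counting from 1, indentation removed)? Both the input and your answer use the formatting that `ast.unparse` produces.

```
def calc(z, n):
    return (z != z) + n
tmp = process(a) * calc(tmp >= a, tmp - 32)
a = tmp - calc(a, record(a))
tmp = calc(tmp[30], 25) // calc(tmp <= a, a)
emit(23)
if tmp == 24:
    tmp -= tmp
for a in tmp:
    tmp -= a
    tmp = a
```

a = tmp - ((a != a) + record(a))

Transformed code:
tmp = process(a) * (((tmp >= a) != (tmp >= a)) + (tmp - 32))
a = tmp - ((a != a) + record(a))
tmp = ((tmp[30] != tmp[30]) + 25) // (((tmp <= a) != (tmp <= a)) + a)
emit(23)
if tmp == 24:
    tmp = tmp - tmp
for a in tmp:
    tmp = tmp - a
    tmp = a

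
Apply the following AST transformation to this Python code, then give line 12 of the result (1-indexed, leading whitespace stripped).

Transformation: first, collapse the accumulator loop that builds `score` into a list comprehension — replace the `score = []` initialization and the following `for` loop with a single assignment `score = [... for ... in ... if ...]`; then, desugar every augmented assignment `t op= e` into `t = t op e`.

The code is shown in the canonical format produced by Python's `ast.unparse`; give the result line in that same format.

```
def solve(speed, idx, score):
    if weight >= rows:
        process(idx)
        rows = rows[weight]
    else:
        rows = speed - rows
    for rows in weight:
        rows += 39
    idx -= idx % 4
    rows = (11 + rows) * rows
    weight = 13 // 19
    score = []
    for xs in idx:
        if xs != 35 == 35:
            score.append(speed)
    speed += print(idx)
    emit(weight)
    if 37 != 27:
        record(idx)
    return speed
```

Transformed code:
def solve(speed, idx, score):
    if weight >= rows:
        process(idx)
        rows = rows[weight]
    else:
        rows = speed - rows
    for rows in weight:
        rows = rows + 39
    idx = idx - idx % 4
    rows = (11 + rows) * rows
    weight = 13 // 19
    score = [speed for xs in idx if xs != 35 == 35]
    speed = speed + print(idx)
    emit(weight)
    if 37 != 27:
        record(idx)
    return speed

score = [speed for xs in idx if xs != 35 == 35]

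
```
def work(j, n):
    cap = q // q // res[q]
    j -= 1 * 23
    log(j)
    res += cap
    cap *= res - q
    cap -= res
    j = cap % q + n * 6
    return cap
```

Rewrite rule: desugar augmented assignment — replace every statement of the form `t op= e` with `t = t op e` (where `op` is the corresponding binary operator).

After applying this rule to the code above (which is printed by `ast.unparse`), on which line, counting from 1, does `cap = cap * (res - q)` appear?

6

Transformed code:
def work(j, n):
    cap = q // q // res[q]
    j = j - 1 * 23
    log(j)
    res = res + cap
    cap = cap * (res - q)
    cap = cap - res
    j = cap % q + n * 6
    return cap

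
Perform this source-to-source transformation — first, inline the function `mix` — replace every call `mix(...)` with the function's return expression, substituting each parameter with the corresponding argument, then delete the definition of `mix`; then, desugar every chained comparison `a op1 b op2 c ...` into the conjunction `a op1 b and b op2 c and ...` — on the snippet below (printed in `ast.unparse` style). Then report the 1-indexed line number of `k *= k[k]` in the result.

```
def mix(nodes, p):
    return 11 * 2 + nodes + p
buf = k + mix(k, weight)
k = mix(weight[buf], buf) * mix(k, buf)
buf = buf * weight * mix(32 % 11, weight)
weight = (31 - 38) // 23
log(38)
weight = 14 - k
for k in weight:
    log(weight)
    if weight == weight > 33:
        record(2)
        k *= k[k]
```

11

Transformed code:
buf = k + (11 * 2 + k + weight)
k = (11 * 2 + weight[buf] + buf) * (11 * 2 + k + buf)
buf = buf * weight * (11 * 2 + 32 % 11 + weight)
weight = (31 - 38) // 23
log(38)
weight = 14 - k
for k in weight:
    log(weight)
    if weight == weight and weight > 33:
        record(2)
        k *= k[k]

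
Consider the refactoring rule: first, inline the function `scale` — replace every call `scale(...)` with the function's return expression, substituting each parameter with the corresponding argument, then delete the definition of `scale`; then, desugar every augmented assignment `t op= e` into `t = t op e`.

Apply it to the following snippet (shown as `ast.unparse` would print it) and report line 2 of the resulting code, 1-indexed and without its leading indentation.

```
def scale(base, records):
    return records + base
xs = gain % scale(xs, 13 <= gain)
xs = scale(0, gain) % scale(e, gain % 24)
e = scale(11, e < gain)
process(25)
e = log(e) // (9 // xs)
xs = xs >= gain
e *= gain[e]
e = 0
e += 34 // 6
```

Transformed code:
xs = gain % ((13 <= gain) + xs)
xs = (gain + 0) % (gain % 24 + e)
e = (e < gain) + 11
process(25)
e = log(e) // (9 // xs)
xs = xs >= gain
e = e * gain[e]
e = 0
e = e + 34 // 6

xs = (gain + 0) % (gain % 24 + e)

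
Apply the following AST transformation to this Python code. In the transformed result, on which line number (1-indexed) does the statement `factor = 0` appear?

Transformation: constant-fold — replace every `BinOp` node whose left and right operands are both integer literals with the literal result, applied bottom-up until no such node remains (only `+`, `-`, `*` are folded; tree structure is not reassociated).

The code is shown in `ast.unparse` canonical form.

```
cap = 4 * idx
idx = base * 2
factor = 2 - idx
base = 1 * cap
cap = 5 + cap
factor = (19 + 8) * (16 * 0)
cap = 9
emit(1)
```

Transformed code:
cap = 4 * idx
idx = base * 2
factor = 2 - idx
base = 1 * cap
cap = 5 + cap
factor = 0
cap = 9
emit(1)

6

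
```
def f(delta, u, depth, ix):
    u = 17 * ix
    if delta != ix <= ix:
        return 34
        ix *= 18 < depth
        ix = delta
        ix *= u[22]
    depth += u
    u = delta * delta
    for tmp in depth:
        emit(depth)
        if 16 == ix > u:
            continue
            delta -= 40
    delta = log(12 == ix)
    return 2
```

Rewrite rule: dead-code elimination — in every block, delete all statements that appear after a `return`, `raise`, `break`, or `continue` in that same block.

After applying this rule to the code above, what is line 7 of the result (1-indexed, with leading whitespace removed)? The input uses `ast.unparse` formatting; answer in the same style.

Transformed code:
def f(delta, u, depth, ix):
    u = 17 * ix
    if delta != ix <= ix:
        return 34
    depth += u
    u = delta * delta
    for tmp in depth:
        emit(depth)
        if 16 == ix > u:
            continue
    delta = log(12 == ix)
    return 2

for tmp in depth:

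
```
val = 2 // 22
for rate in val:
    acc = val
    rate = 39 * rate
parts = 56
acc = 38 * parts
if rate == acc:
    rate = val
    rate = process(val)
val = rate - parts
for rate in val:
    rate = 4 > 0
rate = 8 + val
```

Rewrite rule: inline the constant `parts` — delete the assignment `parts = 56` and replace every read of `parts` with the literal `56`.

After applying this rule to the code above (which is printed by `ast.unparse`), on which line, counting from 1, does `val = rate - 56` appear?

Transformed code:
val = 2 // 22
for rate in val:
    acc = val
    rate = 39 * rate
acc = 38 * 56
if rate == acc:
    rate = val
    rate = process(val)
val = rate - 56
for rate in val:
    rate = 4 > 0
rate = 8 + val

9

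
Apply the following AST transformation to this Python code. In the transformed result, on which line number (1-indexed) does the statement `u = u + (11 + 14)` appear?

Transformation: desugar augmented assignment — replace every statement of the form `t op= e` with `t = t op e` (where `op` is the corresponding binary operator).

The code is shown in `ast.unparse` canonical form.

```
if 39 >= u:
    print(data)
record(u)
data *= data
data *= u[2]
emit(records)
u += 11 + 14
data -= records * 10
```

Transformed code:
if 39 >= u:
    print(data)
record(u)
data = data * data
data = data * u[2]
emit(records)
u = u + (11 + 14)
data = data - records * 10

7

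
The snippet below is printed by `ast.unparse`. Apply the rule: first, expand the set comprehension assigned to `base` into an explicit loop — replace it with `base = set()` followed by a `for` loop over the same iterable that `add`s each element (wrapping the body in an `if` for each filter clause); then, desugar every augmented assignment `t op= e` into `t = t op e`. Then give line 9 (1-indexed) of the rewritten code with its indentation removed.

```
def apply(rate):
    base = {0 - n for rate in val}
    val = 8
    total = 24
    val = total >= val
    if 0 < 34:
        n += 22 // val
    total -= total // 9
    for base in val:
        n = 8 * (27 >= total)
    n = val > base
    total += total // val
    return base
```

Transformed code:
def apply(rate):
    base = set()
    for rate in val:
        base.add(0 - n)
    val = 8
    total = 24
    val = total >= val
    if 0 < 34:
        n = n + 22 // val
    total = total - total // 9
    for base in val:
        n = 8 * (27 >= total)
    n = val > base
    total = total + total // val
    return base

n = n + 22 // val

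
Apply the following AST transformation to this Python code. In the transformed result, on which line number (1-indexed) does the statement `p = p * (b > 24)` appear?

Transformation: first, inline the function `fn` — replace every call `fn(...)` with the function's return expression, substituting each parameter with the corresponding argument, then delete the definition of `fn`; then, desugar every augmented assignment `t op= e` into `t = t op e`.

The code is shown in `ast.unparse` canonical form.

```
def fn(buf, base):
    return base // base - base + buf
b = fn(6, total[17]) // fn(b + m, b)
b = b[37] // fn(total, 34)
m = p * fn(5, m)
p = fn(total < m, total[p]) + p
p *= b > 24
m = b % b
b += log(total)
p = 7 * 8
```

Transformed code:
b = (total[17] // total[17] - total[17] + 6) // (b // b - b + (b + m))
b = b[37] // (34 // 34 - 34 + total)
m = p * (m // m - m + 5)
p = total[p] // total[p] - total[p] + (total < m) + p
p = p * (b > 24)
m = b % b
b = b + log(total)
p = 7 * 8

5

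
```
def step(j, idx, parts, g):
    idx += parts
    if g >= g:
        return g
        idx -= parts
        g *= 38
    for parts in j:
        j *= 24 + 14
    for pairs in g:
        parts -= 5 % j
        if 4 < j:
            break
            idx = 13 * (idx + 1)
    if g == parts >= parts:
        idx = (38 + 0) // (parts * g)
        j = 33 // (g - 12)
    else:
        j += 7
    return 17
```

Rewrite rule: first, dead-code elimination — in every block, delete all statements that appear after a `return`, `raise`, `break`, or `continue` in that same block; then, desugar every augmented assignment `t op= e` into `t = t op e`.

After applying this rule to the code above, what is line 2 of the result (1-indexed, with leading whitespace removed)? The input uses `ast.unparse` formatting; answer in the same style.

idx = idx + parts

Transformed code:
def step(j, idx, parts, g):
    idx = idx + parts
    if g >= g:
        return g
    for parts in j:
        j = j * (24 + 14)
    for pairs in g:
        parts = parts - 5 % j
        if 4 < j:
            break
    if g == parts >= parts:
        idx = (38 + 0) // (parts * g)
        j = 33 // (g - 12)
    else:
        j = j + 7
    return 17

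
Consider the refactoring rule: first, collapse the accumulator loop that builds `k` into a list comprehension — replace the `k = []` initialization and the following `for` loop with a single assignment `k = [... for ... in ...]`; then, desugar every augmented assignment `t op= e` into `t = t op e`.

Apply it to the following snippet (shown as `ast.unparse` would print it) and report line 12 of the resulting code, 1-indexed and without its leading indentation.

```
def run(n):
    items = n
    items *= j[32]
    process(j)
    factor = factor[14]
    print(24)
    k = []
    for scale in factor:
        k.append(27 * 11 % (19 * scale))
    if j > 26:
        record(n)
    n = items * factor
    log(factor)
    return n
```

Transformed code:
def run(n):
    items = n
    items = items * j[32]
    process(j)
    factor = factor[14]
    print(24)
    k = [27 * 11 % (19 * scale) for scale in factor]
    if j > 26:
        record(n)
    n = items * factor
    log(factor)
    return n

return n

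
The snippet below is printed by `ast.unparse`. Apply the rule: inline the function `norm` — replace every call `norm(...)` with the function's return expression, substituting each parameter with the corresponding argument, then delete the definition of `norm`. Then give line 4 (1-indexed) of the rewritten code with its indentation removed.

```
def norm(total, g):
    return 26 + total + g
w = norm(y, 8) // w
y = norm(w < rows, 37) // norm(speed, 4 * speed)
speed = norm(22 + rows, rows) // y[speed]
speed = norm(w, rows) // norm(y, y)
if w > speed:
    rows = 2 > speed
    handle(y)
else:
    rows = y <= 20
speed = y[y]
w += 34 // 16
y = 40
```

speed = (26 + w + rows) // (26 + y + y)

Transformed code:
w = (26 + y + 8) // w
y = (26 + (w < rows) + 37) // (26 + speed + 4 * speed)
speed = (26 + (22 + rows) + rows) // y[speed]
speed = (26 + w + rows) // (26 + y + y)
if w > speed:
    rows = 2 > speed
    handle(y)
else:
    rows = y <= 20
speed = y[y]
w += 34 // 16
y = 40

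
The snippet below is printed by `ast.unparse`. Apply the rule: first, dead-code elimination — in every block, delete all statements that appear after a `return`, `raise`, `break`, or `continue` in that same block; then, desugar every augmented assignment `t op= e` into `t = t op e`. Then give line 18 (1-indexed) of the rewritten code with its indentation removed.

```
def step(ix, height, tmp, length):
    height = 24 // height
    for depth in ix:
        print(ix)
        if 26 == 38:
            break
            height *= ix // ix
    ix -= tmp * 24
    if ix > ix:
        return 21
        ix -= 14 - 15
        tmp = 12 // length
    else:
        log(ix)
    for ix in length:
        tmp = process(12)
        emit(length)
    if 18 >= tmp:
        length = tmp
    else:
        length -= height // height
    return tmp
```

Transformed code:
def step(ix, height, tmp, length):
    height = 24 // height
    for depth in ix:
        print(ix)
        if 26 == 38:
            break
    ix = ix - tmp * 24
    if ix > ix:
        return 21
    else:
        log(ix)
    for ix in length:
        tmp = process(12)
        emit(length)
    if 18 >= tmp:
        length = tmp
    else:
        length = length - height // height
    return tmp

length = length - height // height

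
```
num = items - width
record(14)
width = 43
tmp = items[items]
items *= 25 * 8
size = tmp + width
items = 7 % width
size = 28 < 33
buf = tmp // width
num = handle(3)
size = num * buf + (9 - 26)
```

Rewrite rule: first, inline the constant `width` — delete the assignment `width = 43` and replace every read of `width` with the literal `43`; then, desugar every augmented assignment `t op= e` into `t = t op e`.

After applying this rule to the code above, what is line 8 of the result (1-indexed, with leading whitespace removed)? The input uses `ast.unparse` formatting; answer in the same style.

Transformed code:
num = items - 43
record(14)
tmp = items[items]
items = items * (25 * 8)
size = tmp + 43
items = 7 % 43
size = 28 < 33
buf = tmp // 43
num = handle(3)
size = num * buf + (9 - 26)

buf = tmp // 43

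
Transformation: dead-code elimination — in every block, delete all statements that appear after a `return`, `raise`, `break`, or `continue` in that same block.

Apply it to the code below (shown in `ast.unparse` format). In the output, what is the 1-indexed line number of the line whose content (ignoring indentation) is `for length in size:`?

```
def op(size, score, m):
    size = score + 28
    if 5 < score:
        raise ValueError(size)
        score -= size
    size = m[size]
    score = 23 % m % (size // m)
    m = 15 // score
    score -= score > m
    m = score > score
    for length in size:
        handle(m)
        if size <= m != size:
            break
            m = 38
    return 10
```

Transformed code:
def op(size, score, m):
    size = score + 28
    if 5 < score:
        raise ValueError(size)
    size = m[size]
    score = 23 % m % (size // m)
    m = 15 // score
    score -= score > m
    m = score > score
    for length in size:
        handle(m)
        if size <= m != size:
            break
    return 10

10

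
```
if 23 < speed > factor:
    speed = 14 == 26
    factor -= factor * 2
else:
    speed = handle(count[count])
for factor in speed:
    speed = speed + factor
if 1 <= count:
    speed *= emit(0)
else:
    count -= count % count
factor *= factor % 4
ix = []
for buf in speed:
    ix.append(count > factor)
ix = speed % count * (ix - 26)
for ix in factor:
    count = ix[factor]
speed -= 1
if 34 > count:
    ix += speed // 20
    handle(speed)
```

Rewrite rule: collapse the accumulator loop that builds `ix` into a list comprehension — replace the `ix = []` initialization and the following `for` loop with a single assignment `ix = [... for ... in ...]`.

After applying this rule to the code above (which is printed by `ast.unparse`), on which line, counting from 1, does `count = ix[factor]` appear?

Transformed code:
if 23 < speed > factor:
    speed = 14 == 26
    factor -= factor * 2
else:
    speed = handle(count[count])
for factor in speed:
    speed = speed + factor
if 1 <= count:
    speed *= emit(0)
else:
    count -= count % count
factor *= factor % 4
ix = [count > factor for buf in speed]
ix = speed % count * (ix - 26)
for ix in factor:
    count = ix[factor]
speed -= 1
if 34 > count:
    ix += speed // 20
    handle(speed)

16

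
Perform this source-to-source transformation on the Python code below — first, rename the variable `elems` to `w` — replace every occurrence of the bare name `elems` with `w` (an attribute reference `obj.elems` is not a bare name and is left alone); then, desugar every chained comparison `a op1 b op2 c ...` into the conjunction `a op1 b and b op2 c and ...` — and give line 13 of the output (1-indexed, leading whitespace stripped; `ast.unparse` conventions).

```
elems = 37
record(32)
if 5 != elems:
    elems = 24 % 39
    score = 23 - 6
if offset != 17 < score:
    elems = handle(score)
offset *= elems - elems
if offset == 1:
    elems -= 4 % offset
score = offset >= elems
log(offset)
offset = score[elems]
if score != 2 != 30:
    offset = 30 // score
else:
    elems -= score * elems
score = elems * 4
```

Transformed code:
w = 37
record(32)
if 5 != w:
    w = 24 % 39
    score = 23 - 6
if offset != 17 and 17 < score:
    w = handle(score)
offset *= w - w
if offset == 1:
    w -= 4 % offset
score = offset >= w
log(offset)
offset = score[w]
if score != 2 and 2 != 30:
    offset = 30 // score
else:
    w -= score * w
score = w * 4

offset = score[w]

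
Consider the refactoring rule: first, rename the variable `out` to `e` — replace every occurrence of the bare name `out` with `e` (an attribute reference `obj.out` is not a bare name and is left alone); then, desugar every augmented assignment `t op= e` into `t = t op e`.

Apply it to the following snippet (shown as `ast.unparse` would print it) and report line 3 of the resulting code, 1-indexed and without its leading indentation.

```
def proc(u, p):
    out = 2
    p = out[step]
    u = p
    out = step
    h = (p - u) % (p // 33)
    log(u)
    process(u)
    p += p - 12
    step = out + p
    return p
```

Transformed code:
def proc(u, p):
    e = 2
    p = e[step]
    u = p
    e = step
    h = (p - u) % (p // 33)
    log(u)
    process(u)
    p = p + (p - 12)
    step = e + p
    return p

p = e[step]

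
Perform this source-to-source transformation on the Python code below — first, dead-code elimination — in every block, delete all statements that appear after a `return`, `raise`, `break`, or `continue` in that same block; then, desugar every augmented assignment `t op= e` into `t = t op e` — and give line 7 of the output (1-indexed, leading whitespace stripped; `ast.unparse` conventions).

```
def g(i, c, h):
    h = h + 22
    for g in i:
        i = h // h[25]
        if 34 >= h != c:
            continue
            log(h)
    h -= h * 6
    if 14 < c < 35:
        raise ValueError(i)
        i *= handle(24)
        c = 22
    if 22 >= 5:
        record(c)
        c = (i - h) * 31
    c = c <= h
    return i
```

h = h - h * 6

Transformed code:
def g(i, c, h):
    h = h + 22
    for g in i:
        i = h // h[25]
        if 34 >= h != c:
            continue
    h = h - h * 6
    if 14 < c < 35:
        raise ValueError(i)
    if 22 >= 5:
        record(c)
        c = (i - h) * 31
    c = c <= h
    return i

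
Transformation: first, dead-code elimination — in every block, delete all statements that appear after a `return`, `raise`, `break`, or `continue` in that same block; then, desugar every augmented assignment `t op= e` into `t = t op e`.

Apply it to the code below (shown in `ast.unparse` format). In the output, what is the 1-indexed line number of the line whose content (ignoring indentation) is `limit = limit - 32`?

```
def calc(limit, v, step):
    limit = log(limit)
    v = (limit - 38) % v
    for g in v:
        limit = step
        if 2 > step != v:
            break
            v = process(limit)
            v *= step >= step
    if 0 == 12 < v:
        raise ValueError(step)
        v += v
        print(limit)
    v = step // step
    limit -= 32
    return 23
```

11

Transformed code:
def calc(limit, v, step):
    limit = log(limit)
    v = (limit - 38) % v
    for g in v:
        limit = step
        if 2 > step != v:
            break
    if 0 == 12 < v:
        raise ValueError(step)
    v = step // step
    limit = limit - 32
    return 23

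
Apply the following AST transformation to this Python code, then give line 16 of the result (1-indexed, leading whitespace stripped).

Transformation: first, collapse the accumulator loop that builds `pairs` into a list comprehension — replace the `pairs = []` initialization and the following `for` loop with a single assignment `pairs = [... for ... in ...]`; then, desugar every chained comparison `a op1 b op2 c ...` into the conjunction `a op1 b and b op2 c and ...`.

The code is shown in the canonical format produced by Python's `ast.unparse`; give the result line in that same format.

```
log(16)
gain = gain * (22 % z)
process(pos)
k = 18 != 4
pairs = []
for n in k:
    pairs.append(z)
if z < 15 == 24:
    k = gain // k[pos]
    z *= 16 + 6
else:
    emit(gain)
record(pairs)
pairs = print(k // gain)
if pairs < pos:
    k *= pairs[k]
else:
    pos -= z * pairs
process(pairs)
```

pos -= z * pairs

Transformed code:
log(16)
gain = gain * (22 % z)
process(pos)
k = 18 != 4
pairs = [z for n in k]
if z < 15 and 15 == 24:
    k = gain // k[pos]
    z *= 16 + 6
else:
    emit(gain)
record(pairs)
pairs = print(k // gain)
if pairs < pos:
    k *= pairs[k]
else:
    pos -= z * pairs
process(pairs)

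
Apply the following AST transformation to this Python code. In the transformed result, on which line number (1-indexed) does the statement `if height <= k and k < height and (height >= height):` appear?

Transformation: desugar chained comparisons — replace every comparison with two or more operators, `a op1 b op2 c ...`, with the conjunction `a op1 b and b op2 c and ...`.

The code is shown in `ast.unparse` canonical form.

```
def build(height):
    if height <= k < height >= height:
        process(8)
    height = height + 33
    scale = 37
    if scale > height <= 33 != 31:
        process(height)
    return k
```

Transformed code:
def build(height):
    if height <= k and k < height and (height >= height):
        process(8)
    height = height + 33
    scale = 37
    if scale > height and height <= 33 and (33 != 31):
        process(height)
    return k

2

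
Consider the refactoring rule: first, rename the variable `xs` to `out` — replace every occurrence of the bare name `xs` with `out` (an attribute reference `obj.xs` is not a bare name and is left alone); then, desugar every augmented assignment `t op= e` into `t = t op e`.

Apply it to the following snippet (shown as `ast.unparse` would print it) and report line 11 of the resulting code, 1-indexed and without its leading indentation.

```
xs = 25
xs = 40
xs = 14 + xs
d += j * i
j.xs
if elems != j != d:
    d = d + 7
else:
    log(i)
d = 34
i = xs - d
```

i = out - d

Transformed code:
out = 25
out = 40
out = 14 + out
d = d + j * i
j.xs
if elems != j != d:
    d = d + 7
else:
    log(i)
d = 34
i = out - d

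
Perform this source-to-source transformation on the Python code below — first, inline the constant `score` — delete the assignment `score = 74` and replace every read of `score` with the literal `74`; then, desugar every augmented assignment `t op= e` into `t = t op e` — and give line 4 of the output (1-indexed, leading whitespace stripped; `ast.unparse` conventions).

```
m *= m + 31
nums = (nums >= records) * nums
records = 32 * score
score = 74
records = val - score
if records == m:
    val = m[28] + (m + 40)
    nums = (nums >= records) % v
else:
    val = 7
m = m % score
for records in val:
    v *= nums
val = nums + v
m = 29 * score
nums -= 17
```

Transformed code:
m = m * (m + 31)
nums = (nums >= records) * nums
records = 32 * 74
records = val - 74
if records == m:
    val = m[28] + (m + 40)
    nums = (nums >= records) % v
else:
    val = 7
m = m % 74
for records in val:
    v = v * nums
val = nums + v
m = 29 * 74
nums = nums - 17

records = val - 74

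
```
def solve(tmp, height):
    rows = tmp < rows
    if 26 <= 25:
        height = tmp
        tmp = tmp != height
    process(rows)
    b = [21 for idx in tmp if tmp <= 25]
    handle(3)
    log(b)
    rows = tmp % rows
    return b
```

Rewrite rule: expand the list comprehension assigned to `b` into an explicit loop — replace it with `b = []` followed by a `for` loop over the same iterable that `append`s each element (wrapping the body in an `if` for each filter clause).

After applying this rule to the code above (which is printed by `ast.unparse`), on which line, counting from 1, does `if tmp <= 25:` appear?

9

Transformed code:
def solve(tmp, height):
    rows = tmp < rows
    if 26 <= 25:
        height = tmp
        tmp = tmp != height
    process(rows)
    b = []
    for idx in tmp:
        if tmp <= 25:
            b.append(21)
    handle(3)
    log(b)
    rows = tmp % rows
    return b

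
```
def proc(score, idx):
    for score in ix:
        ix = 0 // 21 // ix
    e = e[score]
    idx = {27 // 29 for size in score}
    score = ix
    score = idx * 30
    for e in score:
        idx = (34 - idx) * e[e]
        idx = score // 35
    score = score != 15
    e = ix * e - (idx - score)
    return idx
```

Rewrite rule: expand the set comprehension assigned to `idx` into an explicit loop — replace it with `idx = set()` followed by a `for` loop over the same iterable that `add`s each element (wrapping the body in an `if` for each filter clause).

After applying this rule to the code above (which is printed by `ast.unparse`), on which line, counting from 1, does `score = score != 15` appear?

13

Transformed code:
def proc(score, idx):
    for score in ix:
        ix = 0 // 21 // ix
    e = e[score]
    idx = set()
    for size in score:
        idx.add(27 // 29)
    score = ix
    score = idx * 30
    for e in score:
        idx = (34 - idx) * e[e]
        idx = score // 35
    score = score != 15
    e = ix * e - (idx - score)
    return idx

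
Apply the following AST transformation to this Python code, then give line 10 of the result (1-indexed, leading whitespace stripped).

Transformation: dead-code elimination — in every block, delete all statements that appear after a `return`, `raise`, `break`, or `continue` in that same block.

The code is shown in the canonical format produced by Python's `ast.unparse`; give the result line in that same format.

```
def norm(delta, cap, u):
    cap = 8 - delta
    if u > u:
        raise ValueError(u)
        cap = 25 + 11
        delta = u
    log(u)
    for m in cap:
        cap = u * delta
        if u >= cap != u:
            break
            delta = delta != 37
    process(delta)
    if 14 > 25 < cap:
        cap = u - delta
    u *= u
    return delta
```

process(delta)

Transformed code:
def norm(delta, cap, u):
    cap = 8 - delta
    if u > u:
        raise ValueError(u)
    log(u)
    for m in cap:
        cap = u * delta
        if u >= cap != u:
            break
    process(delta)
    if 14 > 25 < cap:
        cap = u - delta
    u *= u
    return delta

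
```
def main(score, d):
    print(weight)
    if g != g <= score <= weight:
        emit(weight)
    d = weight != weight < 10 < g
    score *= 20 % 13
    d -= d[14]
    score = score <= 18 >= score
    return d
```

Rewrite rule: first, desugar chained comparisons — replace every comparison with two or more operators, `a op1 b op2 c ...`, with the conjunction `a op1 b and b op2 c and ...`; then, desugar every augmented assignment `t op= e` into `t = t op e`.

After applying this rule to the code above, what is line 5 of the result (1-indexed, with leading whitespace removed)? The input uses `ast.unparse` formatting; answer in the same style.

Transformed code:
def main(score, d):
    print(weight)
    if g != g and g <= score and (score <= weight):
        emit(weight)
    d = weight != weight and weight < 10 and (10 < g)
    score = score * (20 % 13)
    d = d - d[14]
    score = score <= 18 and 18 >= score
    return d

d = weight != weight and weight < 10 and (10 < g)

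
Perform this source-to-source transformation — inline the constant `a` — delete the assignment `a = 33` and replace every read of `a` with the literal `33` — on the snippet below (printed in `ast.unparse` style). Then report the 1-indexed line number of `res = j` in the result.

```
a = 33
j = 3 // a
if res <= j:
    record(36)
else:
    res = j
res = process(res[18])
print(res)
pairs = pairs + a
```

Transformed code:
j = 3 // 33
if res <= j:
    record(36)
else:
    res = j
res = process(res[18])
print(res)
pairs = pairs + 33

5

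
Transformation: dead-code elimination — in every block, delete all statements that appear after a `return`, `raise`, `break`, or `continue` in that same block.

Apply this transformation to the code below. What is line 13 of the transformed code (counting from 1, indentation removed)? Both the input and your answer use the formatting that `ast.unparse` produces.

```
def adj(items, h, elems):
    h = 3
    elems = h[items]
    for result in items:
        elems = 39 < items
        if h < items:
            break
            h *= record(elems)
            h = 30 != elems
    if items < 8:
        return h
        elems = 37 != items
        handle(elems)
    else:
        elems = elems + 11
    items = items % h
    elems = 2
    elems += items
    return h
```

elems = 2

Transformed code:
def adj(items, h, elems):
    h = 3
    elems = h[items]
    for result in items:
        elems = 39 < items
        if h < items:
            break
    if items < 8:
        return h
    else:
        elems = elems + 11
    items = items % h
    elems = 2
    elems += items
    return h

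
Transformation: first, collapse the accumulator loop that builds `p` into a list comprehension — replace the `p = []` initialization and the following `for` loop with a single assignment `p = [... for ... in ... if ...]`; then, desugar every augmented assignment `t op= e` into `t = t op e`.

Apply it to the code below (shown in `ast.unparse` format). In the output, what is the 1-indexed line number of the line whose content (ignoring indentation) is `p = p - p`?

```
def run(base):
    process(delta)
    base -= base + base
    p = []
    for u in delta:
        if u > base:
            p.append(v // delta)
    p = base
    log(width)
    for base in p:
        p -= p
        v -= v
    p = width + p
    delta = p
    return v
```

Transformed code:
def run(base):
    process(delta)
    base = base - (base + base)
    p = [v // delta for u in delta if u > base]
    p = base
    log(width)
    for base in p:
        p = p - p
        v = v - v
    p = width + p
    delta = p
    return v

8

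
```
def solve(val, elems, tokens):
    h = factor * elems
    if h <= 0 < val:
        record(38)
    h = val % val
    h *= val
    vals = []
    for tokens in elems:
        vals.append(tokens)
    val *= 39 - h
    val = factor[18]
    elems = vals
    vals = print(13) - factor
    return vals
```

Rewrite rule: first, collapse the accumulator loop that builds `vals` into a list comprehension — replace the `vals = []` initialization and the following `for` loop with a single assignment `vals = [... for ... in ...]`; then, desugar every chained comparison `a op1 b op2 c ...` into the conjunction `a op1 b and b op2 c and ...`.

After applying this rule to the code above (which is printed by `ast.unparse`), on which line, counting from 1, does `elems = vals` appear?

10

Transformed code:
def solve(val, elems, tokens):
    h = factor * elems
    if h <= 0 and 0 < val:
        record(38)
    h = val % val
    h *= val
    vals = [tokens for tokens in elems]
    val *= 39 - h
    val = factor[18]
    elems = vals
    vals = print(13) - factor
    return vals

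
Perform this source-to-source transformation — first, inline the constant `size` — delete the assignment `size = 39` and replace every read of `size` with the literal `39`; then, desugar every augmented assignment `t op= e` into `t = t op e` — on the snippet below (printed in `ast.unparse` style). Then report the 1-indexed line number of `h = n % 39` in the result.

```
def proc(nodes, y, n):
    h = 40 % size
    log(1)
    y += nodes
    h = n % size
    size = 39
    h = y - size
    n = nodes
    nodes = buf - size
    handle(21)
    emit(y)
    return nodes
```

5

Transformed code:
def proc(nodes, y, n):
    h = 40 % 39
    log(1)
    y = y + nodes
    h = n % 39
    h = y - 39
    n = nodes
    nodes = buf - 39
    handle(21)
    emit(y)
    return nodes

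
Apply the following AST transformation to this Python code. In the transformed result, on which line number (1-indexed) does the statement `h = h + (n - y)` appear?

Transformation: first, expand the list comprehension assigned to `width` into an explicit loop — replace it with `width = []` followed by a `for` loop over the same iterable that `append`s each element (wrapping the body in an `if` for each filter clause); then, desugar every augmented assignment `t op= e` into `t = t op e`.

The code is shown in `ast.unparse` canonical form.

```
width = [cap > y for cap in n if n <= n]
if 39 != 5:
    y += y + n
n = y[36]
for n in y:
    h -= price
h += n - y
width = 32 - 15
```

10

Transformed code:
width = []
for cap in n:
    if n <= n:
        width.append(cap > y)
if 39 != 5:
    y = y + (y + n)
n = y[36]
for n in y:
    h = h - price
h = h + (n - y)
width = 32 - 15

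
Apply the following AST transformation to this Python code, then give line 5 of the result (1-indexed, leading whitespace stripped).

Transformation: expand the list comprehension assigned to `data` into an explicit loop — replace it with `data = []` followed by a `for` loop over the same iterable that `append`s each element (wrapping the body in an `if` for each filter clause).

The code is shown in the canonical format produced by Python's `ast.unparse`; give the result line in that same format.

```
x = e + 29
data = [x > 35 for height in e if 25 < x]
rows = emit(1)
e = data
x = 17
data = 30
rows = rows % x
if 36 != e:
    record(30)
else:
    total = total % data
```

Transformed code:
x = e + 29
data = []
for height in e:
    if 25 < x:
        data.append(x > 35)
rows = emit(1)
e = data
x = 17
data = 30
rows = rows % x
if 36 != e:
    record(30)
else:
    total = total % data

data.append(x > 35)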